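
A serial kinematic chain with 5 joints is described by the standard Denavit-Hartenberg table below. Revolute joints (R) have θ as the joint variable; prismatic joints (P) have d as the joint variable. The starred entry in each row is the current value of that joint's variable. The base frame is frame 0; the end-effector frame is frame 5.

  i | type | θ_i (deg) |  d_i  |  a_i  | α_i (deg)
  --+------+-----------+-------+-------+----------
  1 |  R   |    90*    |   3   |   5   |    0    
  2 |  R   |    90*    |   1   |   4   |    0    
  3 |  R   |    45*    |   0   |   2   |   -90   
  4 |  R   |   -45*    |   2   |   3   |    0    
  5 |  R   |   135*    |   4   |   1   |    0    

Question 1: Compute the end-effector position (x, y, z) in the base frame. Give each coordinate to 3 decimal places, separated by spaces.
-2.672 -2.157 5.121

after link 1: o_1 = (0.0000, 5.0000, 3.0000)
after link 2: o_2 = (-4.0000, 5.0000, 4.0000)
after link 3: o_3 = (-5.4142, 3.5858, 4.0000)
after link 4: o_4 = (-5.5000, 0.6716, 6.1213)
after link 5: o_5 = (-2.6716, -2.1569, 5.1213)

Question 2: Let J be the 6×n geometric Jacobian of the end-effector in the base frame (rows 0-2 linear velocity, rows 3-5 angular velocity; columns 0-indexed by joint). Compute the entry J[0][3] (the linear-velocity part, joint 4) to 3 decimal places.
axis z_3 = (0.7071,-0.7071,0.0000); lever o_n−o_3 = (2.7426,-5.7426,1.1213)
cross product → J_v[:, 3] = (-0.7929,-0.7929,-2.1213)
J_ω[:, 3] = z_3
entry J[0][3] = -0.7929

-0.793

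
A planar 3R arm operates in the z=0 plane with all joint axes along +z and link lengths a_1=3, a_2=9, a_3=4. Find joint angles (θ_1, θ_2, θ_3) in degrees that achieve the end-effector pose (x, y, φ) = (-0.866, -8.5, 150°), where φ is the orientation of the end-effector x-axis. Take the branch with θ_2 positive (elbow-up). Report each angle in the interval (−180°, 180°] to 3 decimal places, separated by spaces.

-122.204 60.000 -147.796

wrist centre = target − a_3·(cos φ, sin φ) = (2.5981, -10.5000)
cos θ_2 = (117.0001−3²−9²)/(2·3·9) = 0.5000; θ_2 = 59.9998° (elbow-up)
β = atan2(-10.5000,2.5981) = -76.1020°; ψ = atan2(7.7942,7.5000) = 46.1020°
θ_1 = β − ψ = -122.2040°
θ_3 = φ − θ_1 − θ_2 = -147.7959° (wrapped to (-180°,180°])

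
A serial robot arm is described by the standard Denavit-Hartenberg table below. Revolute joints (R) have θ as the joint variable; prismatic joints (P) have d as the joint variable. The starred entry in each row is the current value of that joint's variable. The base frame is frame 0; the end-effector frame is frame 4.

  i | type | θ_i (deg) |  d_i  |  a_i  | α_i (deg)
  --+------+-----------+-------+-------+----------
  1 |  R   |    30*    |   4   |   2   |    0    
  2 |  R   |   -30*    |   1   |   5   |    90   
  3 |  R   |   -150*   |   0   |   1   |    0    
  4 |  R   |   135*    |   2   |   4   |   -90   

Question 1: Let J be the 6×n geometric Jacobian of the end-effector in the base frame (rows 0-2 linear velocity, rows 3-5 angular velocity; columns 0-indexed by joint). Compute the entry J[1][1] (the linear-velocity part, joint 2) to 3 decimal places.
7.998

axis z_1 = (0.0000,0.0000,1.0000); lever o_n−o_1 = (7.9977,-2.0000,-0.5353)
cross product → J_v[:, 1] = (2.0000,7.9977,-0.0000)
J_ω[:, 1] = z_1
entry J[1][1] = 7.9977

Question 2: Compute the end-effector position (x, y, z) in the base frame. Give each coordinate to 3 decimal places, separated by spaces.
after link 1: o_1 = (1.7321, 1.0000, 4.0000)
after link 2: o_2 = (6.7321, 1.0000, 5.0000)
after link 3: o_3 = (5.8660, 1.0000, 4.5000)
after link 4: o_4 = (9.7297, -1.0000, 3.4647)

9.730 -1.000 3.465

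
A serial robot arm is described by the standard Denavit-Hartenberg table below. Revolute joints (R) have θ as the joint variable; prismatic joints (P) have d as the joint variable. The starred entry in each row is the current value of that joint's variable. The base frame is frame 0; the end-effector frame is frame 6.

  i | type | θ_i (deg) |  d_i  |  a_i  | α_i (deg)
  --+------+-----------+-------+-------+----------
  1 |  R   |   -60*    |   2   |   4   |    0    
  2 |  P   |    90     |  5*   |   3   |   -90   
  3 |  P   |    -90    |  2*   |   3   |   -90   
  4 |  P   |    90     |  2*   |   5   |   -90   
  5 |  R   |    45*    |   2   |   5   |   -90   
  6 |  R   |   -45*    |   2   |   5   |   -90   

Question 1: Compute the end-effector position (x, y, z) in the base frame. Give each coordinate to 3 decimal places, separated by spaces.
after link 1: o_1 = (2.0000, -3.4641, 2.0000)
after link 2: o_2 = (4.5981, -1.9641, 7.0000)
after link 3: o_3 = (3.5981, -0.2321, 10.0000)
after link 4: o_4 = (7.8301, -3.5622, 10.0000)
after link 5: o_5 = (6.5360, -8.3918, 8.0000)
after link 6: o_6 = (3.6891, -11.2892, 4.4645)

3.689 -11.289 4.464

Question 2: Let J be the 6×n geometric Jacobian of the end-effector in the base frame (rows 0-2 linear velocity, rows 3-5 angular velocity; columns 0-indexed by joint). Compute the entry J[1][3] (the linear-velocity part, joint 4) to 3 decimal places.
prismatic axis z_3 = (0.8660,0.5000,-0.0000)
J_v[:, 3] = z_3; J_ω[:, 3] = (0,0,0)
entry J[1][3] = 0.5000

0.500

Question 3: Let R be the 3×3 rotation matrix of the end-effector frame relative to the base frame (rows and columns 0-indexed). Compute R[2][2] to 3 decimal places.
End-effector z-axis (col 2 of R) = (-0.1830,-0.6830,0.7071)
R[2][2] = 0.7071

0.707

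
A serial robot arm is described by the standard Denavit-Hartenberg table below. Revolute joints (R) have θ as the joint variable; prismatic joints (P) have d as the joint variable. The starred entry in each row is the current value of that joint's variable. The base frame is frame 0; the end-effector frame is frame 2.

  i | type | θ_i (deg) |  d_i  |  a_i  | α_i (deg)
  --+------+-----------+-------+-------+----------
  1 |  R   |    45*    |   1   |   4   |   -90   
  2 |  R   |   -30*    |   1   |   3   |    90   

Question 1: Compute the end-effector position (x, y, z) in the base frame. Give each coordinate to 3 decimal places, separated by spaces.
after link 1: o_1 = (2.8284, 2.8284, 1.0000)
after link 2: o_2 = (3.9584, 5.3727, 2.5000)

3.958 5.373 2.500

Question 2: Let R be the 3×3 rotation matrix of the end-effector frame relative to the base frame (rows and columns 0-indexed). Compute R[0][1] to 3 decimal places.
End-effector y-axis (col 1 of R) = (-0.7071,0.7071,0.0000)
R[0][1] = -0.7071

-0.707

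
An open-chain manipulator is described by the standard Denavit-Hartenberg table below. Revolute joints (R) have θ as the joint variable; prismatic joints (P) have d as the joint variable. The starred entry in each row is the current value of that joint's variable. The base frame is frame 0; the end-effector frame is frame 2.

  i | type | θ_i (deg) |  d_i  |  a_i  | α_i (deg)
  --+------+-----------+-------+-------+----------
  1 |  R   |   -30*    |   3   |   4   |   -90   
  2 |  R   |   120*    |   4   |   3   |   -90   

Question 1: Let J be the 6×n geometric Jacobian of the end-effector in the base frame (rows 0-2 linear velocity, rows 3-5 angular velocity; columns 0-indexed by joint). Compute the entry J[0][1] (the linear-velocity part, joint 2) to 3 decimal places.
-2.250

axis z_1 = (0.5000,0.8660,0.0000); lever o_n−o_1 = (0.7010,4.2141,-2.5981)
cross product → J_v[:, 1] = (-2.2500,1.2990,1.5000)
J_ω[:, 1] = z_1
entry J[0][1] = -2.2500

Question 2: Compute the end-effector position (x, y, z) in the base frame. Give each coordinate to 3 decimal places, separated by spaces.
4.165 2.214 0.402

after link 1: o_1 = (3.4641, -2.0000, 3.0000)
after link 2: o_2 = (4.1651, 2.2141, 0.4019)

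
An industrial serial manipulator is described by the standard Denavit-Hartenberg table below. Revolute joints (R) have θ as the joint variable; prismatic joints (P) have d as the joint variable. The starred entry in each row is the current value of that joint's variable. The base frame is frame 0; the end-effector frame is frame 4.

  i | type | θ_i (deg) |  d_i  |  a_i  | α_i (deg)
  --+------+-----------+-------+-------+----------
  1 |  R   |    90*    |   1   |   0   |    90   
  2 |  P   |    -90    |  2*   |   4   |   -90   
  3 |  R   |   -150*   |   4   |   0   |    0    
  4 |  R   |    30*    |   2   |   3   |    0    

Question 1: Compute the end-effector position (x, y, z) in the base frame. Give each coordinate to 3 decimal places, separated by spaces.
4.598 6.000 -1.500

after link 1: o_1 = (0.0000, 0.0000, 1.0000)
after link 2: o_2 = (2.0000, 0.0000, -3.0000)
after link 3: o_3 = (2.0000, 4.0000, -3.0000)
after link 4: o_4 = (4.5981, 6.0000, -1.5000)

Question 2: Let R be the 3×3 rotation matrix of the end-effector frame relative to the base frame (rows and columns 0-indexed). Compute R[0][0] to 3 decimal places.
0.866

End-effector x-axis (col 0 of R) = (0.8660,-0.0000,0.5000)
R[0][0] = 0.8660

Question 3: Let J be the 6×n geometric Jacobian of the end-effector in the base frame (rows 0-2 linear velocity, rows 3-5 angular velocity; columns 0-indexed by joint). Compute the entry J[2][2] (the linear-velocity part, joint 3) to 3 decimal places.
-2.598

axis z_2 = (0.0000,1.0000,0.0000); lever o_n−o_2 = (2.5981,6.0000,1.5000)
cross product → J_v[:, 2] = (1.5000,-0.0000,-2.5981)
J_ω[:, 2] = z_2
entry J[2][2] = -2.5981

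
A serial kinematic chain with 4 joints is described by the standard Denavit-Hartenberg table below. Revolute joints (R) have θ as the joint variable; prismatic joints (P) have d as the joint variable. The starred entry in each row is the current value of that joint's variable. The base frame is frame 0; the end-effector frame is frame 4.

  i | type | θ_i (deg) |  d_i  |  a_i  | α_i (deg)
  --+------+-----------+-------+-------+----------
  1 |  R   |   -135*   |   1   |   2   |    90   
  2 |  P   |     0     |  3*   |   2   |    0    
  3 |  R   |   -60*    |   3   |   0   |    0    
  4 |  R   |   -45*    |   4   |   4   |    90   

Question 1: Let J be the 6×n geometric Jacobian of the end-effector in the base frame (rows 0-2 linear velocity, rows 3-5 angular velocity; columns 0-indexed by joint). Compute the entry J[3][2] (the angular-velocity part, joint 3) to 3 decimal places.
-0.707

axis z_2 = (-0.7071,0.7071,0.0000); lever o_n−o_2 = (-4.2177,5.6818,-3.8637)
cross product → J_v[:, 2] = (-2.7321,-2.7321,-1.0353)
J_ω[:, 2] = z_2
entry J[3][2] = -0.7071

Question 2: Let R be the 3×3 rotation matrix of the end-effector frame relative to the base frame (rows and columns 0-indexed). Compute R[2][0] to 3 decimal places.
-0.966

End-effector x-axis (col 0 of R) = (0.1830,0.1830,-0.9659)
R[2][0] = -0.9659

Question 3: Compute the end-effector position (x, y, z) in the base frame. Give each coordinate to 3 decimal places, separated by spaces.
-9.167 4.975 -2.864

after link 1: o_1 = (-1.4142, -1.4142, 1.0000)
after link 2: o_2 = (-4.9497, -0.7071, 1.0000)
after link 3: o_3 = (-7.0711, 1.4142, 1.0000)
after link 4: o_4 = (-9.1674, 4.9747, -2.8637)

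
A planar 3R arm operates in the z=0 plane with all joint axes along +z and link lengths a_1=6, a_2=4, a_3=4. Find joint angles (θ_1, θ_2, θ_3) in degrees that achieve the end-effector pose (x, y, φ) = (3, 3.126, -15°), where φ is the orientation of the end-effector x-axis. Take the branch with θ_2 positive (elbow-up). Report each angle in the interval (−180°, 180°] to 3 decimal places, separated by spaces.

59.999 134.994 150.007

wrist centre = target − a_3·(cos φ, sin φ) = (-0.8637, 4.1613)
cos θ_2 = (18.0622−6²−4²)/(2·6·4) = -0.7070; θ_2 = 134.9944° (elbow-up)
β = atan2(4.1613,-0.8637) = 101.7257°; ψ = atan2(2.8287,3.1719) = 41.7271°
θ_1 = β − ψ = 59.9986°
θ_3 = φ − θ_1 − θ_2 = 150.0070° (wrapped to (-180°,180°])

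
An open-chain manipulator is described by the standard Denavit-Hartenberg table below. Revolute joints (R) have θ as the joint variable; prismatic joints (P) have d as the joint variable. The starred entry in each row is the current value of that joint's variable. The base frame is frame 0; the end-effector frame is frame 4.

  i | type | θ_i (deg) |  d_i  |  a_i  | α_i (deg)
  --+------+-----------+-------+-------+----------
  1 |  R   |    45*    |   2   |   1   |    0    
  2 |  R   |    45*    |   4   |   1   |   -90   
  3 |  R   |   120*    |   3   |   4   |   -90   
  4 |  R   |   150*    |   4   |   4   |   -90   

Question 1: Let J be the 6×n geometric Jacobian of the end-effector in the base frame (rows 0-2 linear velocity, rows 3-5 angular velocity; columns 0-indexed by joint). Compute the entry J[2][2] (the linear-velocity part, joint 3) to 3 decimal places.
axis z_2 = (-1.0000,0.0000,0.0000); lever o_n−o_2 = (-1.0000,-3.7321,1.5359)
cross product → J_v[:, 2] = (0.0000,1.5359,3.7321)
J_ω[:, 2] = z_2
entry J[2][2] = 3.7321

3.732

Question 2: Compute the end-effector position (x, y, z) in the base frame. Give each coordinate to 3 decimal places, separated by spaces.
-0.293 -2.025 7.536

after link 1: o_1 = (0.7071, 0.7071, 2.0000)
after link 2: o_2 = (0.7071, 1.7071, 6.0000)
after link 3: o_3 = (-2.2929, -0.2929, 2.5359)
after link 4: o_4 = (-0.2929, -2.0249, 7.5359)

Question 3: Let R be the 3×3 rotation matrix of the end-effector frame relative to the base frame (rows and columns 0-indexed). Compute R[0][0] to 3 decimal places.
0.500

End-effector x-axis (col 0 of R) = (0.5000,0.4330,0.7500)
R[0][0] = 0.5000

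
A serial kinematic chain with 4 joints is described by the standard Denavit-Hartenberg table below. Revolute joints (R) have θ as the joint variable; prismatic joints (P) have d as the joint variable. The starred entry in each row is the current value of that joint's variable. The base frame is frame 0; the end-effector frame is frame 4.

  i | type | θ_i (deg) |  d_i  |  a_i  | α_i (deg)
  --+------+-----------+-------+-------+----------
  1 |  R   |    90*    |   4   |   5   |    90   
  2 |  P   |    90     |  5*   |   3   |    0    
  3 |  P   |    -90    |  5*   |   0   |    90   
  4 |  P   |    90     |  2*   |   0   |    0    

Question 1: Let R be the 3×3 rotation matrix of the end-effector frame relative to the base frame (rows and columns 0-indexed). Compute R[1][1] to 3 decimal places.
End-effector y-axis (col 1 of R) = (0.0000,-1.0000,0.0000)
R[1][1] = -1.0000

-1.000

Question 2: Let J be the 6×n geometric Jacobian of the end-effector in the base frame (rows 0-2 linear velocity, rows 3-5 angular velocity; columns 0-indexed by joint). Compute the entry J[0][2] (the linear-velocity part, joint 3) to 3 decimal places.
prismatic axis z_2 = (1.0000,-0.0000,0.0000)
J_v[:, 2] = z_2; J_ω[:, 2] = (0,0,0)
entry J[0][2] = 1.0000

1.000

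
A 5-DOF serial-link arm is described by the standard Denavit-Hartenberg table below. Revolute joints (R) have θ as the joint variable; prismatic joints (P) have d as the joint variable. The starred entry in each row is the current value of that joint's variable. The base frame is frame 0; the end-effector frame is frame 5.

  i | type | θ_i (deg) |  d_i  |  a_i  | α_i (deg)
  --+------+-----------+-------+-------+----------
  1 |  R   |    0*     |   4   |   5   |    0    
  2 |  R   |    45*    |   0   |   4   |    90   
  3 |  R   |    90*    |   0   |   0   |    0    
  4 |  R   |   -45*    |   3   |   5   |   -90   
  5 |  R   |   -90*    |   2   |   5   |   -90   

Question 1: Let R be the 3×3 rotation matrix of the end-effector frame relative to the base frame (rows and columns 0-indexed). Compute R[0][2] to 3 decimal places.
0.500

End-effector z-axis (col 2 of R) = (0.5000,0.5000,0.7071)
R[0][2] = 0.5000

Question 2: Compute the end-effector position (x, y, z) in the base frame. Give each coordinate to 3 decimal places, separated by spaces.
14.985 -1.328 8.950

after link 1: o_1 = (5.0000, 0.0000, 4.0000)
after link 2: o_2 = (7.8284, 2.8284, 4.0000)
after link 3: o_3 = (7.8284, 2.8284, 4.0000)
after link 4: o_4 = (12.4497, 3.2071, 7.5355)
after link 5: o_5 = (14.9853, -1.3284, 8.9497)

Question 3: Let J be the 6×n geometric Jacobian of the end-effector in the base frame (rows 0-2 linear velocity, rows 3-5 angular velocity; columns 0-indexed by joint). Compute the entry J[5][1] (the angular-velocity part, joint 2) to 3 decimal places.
axis z_1 = (0.0000,0.0000,1.0000); lever o_n−o_1 = (9.9853,-1.3284,4.9497)
cross product → J_v[:, 1] = (1.3284,9.9853,-0.0000)
J_ω[:, 1] = z_1
entry J[5][1] = 1.0000

1.000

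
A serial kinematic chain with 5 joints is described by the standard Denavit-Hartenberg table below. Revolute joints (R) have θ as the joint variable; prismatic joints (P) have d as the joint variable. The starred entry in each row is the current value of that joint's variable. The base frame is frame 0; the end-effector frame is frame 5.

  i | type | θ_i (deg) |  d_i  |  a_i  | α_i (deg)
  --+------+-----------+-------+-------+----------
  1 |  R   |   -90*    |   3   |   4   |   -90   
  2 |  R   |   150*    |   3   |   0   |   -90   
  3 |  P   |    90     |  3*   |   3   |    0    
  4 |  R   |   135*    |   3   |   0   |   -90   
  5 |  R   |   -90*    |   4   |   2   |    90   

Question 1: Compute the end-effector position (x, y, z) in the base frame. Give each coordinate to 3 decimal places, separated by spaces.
after link 1: o_1 = (0.0000, -4.0000, 3.0000)
after link 2: o_2 = (3.0000, -4.0000, 3.0000)
after link 3: o_3 = (0.0000, -2.5000, 5.5981)
after link 4: o_4 = (0.0000, -1.0000, 8.1962)
after link 5: o_5 = (2.8284, 2.4495, 8.5140)

2.828 2.449 8.514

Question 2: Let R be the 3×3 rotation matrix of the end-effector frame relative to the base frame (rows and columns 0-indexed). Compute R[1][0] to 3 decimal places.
0.500

End-effector x-axis (col 0 of R) = (-0.0000,0.5000,0.8660)
R[1][0] = 0.5000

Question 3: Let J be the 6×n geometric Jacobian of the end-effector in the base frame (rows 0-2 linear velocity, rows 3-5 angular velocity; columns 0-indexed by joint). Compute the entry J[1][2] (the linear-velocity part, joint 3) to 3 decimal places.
prismatic axis z_2 = (-0.0000,0.5000,0.8660)
J_v[:, 2] = z_2; J_ω[:, 2] = (0,0,0)
entry J[1][2] = 0.5000

0.500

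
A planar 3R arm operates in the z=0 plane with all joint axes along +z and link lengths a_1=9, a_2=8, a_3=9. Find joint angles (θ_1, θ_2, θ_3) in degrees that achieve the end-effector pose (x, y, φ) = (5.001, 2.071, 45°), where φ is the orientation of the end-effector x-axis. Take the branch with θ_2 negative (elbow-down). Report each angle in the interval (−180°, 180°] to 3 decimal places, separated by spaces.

-44.996 -150.004 -120.000

wrist centre = target − a_3·(cos φ, sin φ) = (-1.3630, -4.2930)
cos θ_2 = (20.2872−9²−8²)/(2·9·8) = -0.8661; θ_2 = -150.0041° (elbow-down)
β = atan2(-4.2930,-1.3630) = -107.6140°; ψ = atan2(-3.9995,2.0715) = -62.6185°
θ_1 = β − ψ = -44.9955°
θ_3 = φ − θ_1 − θ_2 = -120.0004° (wrapped to (-180°,180°])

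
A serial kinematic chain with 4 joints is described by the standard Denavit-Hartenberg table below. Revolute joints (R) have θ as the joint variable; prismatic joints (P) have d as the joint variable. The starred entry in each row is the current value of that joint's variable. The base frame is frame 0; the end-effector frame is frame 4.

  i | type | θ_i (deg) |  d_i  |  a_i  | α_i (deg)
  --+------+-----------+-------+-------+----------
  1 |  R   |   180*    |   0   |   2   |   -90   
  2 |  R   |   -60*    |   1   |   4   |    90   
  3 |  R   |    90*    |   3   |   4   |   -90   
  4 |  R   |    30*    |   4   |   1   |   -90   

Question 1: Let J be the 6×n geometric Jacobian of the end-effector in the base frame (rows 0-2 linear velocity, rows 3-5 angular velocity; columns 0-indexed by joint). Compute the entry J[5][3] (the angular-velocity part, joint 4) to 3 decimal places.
-0.866

axis z_3 = (0.5000,-0.0000,-0.8660); lever o_n−o_3 = (1.5670,-0.8660,-3.7141)
cross product → J_v[:, 3] = (-0.7500,0.5000,-0.4330)
J_ω[:, 3] = z_3
entry J[5][3] = -0.8660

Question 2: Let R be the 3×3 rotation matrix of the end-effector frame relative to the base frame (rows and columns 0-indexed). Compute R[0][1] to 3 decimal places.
End-effector y-axis (col 1 of R) = (-0.5000,0.0000,0.8660)
R[0][1] = -0.5000

-0.500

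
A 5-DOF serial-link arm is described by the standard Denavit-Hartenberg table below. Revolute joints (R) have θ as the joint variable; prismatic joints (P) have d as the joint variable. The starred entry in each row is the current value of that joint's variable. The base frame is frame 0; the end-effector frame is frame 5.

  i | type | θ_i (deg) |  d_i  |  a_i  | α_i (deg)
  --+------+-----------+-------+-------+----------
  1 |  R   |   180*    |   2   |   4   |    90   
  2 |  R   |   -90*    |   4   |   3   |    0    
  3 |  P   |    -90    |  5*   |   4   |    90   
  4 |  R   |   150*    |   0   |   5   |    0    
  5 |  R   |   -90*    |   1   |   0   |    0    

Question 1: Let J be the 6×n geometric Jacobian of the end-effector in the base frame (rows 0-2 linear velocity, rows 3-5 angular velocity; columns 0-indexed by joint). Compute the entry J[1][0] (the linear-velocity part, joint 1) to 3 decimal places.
axis z_0 = ẑ; lever o_n−o_0 = (-4.3301,11.5000,0.0000)
cross product → J_v[:, 0] = (-11.5000,-4.3301,0.0000)
J_ω[:, 0] = z_0
entry J[1][0] = -4.3301

-4.330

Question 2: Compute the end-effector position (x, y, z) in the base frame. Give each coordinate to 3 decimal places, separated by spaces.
-4.330 11.500 0.000

after link 1: o_1 = (-4.0000, 0.0000, 2.0000)
after link 2: o_2 = (-4.0000, 4.0000, -1.0000)
after link 3: o_3 = (0.0000, 9.0000, -1.0000)
after link 4: o_4 = (-4.3301, 11.5000, -1.0000)
after link 5: o_5 = (-4.3301, 11.5000, 0.0000)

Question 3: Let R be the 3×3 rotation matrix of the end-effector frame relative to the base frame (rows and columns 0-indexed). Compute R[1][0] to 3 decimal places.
0.866

End-effector x-axis (col 0 of R) = (0.5000,0.8660,-0.0000)
R[1][0] = 0.8660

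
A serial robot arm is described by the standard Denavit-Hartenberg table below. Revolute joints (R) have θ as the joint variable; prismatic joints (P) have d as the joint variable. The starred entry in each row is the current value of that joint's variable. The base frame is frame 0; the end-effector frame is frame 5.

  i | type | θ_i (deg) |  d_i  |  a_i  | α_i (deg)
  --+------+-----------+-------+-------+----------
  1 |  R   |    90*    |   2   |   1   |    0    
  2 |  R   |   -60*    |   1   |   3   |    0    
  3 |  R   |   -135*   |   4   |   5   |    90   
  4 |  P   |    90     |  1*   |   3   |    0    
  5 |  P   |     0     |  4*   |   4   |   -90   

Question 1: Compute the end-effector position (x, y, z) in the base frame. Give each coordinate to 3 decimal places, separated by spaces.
after link 1: o_1 = (0.0000, 1.0000, 2.0000)
after link 2: o_2 = (2.5981, 2.5000, 3.0000)
after link 3: o_3 = (1.3040, -2.3296, 7.0000)
after link 4: o_4 = (0.3381, -2.0708, 10.0000)
after link 5: o_5 = (-3.5256, -1.0355, 14.0000)

-3.526 -1.036 14.000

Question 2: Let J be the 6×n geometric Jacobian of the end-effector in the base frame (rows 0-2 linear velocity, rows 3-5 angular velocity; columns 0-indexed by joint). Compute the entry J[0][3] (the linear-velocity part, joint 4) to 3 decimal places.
-0.966

prismatic axis z_3 = (-0.9659,0.2588,0.0000)
J_v[:, 3] = z_3; J_ω[:, 3] = (0,0,0)
entry J[0][3] = -0.9659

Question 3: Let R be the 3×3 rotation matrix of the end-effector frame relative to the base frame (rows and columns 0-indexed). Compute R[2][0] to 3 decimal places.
End-effector x-axis (col 0 of R) = (0.0000,-0.0000,1.0000)
R[2][0] = 1.0000

1.000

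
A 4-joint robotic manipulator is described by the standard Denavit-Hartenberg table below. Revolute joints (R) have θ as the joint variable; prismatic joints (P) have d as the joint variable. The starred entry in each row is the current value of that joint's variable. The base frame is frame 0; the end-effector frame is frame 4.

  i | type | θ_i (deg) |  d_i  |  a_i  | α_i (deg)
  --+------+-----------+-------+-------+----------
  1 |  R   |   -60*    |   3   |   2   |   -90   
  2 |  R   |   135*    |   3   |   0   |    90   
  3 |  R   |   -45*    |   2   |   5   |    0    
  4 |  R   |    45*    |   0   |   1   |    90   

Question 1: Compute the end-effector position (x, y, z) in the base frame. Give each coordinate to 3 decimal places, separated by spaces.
after link 1: o_1 = (1.0000, -1.7321, 3.0000)
after link 2: o_2 = (3.5981, -0.2321, 3.0000)
after link 3: o_3 = (-0.0067, -1.0595, -0.9142)
after link 4: o_4 = (-0.3602, -0.4471, -1.6213)

-0.360 -0.447 -1.621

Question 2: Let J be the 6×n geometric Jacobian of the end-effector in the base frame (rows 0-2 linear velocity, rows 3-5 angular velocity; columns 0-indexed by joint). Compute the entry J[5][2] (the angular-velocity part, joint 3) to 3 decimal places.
axis z_2 = (0.3536,-0.6124,-0.7071); lever o_n−o_2 = (-3.9583,-0.2151,-4.6213)
cross product → J_v[:, 2] = (2.6779,4.4328,-2.5000)
J_ω[:, 2] = z_2
entry J[5][2] = -0.7071

-0.707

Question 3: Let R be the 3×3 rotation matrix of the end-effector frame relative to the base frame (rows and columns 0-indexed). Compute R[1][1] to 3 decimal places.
-0.612

End-effector y-axis (col 1 of R) = (0.3536,-0.6124,-0.7071)
R[1][1] = -0.6124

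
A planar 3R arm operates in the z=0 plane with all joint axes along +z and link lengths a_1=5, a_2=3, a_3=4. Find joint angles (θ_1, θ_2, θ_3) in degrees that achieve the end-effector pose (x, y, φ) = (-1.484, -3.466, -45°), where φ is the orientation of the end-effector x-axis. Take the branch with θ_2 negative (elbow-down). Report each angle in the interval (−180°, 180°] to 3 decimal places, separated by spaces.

wrist centre = target − a_3·(cos φ, sin φ) = (-4.3124, -0.6376)
cos θ_2 = (19.0035−5²−3²)/(2·5·3) = -0.4999; θ_2 = -119.9922° (elbow-down)
β = atan2(-0.6376,-4.3124) = -171.5900°; ψ = atan2(-2.5983,3.5004) = -36.5862°
θ_1 = β − ψ = -135.0038°
θ_3 = φ − θ_1 − θ_2 = -150.0039° (wrapped to (-180°,180°])

-135.004 -119.992 -150.004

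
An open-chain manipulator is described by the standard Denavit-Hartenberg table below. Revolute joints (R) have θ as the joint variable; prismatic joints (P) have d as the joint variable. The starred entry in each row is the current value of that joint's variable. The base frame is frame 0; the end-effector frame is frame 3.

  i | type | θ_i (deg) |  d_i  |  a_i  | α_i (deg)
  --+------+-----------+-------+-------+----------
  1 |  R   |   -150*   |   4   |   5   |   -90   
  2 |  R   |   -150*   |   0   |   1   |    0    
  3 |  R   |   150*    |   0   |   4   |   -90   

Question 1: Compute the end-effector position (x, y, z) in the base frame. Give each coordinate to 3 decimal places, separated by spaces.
-7.044 -4.067 4.500

after link 1: o_1 = (-4.3301, -2.5000, 4.0000)
after link 2: o_2 = (-3.5801, -2.0670, 4.5000)
after link 3: o_3 = (-7.0442, -4.0670, 4.5000)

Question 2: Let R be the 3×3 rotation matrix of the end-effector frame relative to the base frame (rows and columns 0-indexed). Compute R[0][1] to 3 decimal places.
End-effector y-axis (col 1 of R) = (-0.5000,0.8660,-0.0000)
R[0][1] = -0.5000

-0.500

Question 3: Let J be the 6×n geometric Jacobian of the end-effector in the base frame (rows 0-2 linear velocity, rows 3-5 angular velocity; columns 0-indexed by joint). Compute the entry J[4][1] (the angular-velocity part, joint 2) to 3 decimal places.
axis z_1 = (0.5000,-0.8660,0.0000); lever o_n−o_1 = (-2.7141,-1.5670,0.5000)
cross product → J_v[:, 1] = (-0.4330,-0.2500,-3.1340)
J_ω[:, 1] = z_1
entry J[4][1] = -0.8660

-0.866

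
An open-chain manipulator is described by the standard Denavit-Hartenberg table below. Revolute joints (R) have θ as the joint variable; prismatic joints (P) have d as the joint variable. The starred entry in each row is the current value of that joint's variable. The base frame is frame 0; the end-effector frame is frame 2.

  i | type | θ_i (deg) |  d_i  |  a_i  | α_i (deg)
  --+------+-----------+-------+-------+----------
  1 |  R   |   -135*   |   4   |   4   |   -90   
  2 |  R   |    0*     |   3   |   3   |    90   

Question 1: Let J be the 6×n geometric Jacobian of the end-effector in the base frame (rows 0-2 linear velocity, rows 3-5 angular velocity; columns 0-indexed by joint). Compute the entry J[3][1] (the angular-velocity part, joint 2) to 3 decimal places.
axis z_1 = (0.7071,-0.7071,0.0000); lever o_n−o_1 = (0.0000,-4.2426,0.0000)
cross product → J_v[:, 1] = (0.0000,0.0000,-3.0000)
J_ω[:, 1] = z_1
entry J[3][1] = 0.7071

0.707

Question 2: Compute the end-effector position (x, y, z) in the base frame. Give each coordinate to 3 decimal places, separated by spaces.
-2.828 -7.071 4.000

after link 1: o_1 = (-2.8284, -2.8284, 4.0000)
after link 2: o_2 = (-2.8284, -7.0711, 4.0000)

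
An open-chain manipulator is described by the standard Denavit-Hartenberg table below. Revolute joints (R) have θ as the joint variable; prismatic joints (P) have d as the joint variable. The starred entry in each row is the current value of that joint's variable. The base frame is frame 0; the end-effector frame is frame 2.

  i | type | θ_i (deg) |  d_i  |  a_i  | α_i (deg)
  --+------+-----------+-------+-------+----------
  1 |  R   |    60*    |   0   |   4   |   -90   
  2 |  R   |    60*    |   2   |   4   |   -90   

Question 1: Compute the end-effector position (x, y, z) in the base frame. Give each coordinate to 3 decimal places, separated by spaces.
after link 1: o_1 = (2.0000, 3.4641, 0.0000)
after link 2: o_2 = (1.2679, 6.1962, -3.4641)

1.268 6.196 -3.464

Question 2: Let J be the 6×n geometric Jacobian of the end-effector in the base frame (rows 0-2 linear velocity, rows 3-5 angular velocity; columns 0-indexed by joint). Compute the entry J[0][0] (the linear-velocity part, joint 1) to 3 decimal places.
-6.196

axis z_0 = ẑ; lever o_n−o_0 = (1.2679,6.1962,-3.4641)
cross product → J_v[:, 0] = (-6.1962,1.2679,0.0000)
J_ω[:, 0] = z_0
entry J[0][0] = -6.1962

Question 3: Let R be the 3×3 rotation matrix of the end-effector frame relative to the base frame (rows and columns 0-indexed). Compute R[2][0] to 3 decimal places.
-0.866

End-effector x-axis (col 0 of R) = (0.2500,0.4330,-0.8660)
R[2][0] = -0.8660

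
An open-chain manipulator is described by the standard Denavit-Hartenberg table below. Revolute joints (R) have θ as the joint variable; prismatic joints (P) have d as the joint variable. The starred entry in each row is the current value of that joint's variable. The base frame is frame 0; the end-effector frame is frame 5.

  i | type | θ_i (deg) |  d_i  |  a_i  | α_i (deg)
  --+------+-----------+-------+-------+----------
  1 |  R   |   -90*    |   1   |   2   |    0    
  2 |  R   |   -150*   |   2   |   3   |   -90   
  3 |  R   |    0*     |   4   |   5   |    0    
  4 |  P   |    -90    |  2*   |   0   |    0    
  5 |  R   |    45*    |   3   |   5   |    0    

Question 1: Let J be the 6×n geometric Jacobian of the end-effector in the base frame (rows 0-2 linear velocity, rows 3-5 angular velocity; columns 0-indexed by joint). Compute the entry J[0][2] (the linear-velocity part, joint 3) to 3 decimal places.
-1.768

axis z_2 = (-0.8660,-0.5000,0.0000); lever o_n−o_2 = (-12.0620,2.8920,3.5355)
cross product → J_v[:, 2] = (-1.7678,3.0619,-8.5355)
J_ω[:, 2] = z_2
entry J[0][2] = -1.7678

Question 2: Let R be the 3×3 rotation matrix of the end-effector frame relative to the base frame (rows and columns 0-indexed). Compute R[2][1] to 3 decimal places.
End-effector y-axis (col 1 of R) = (-0.3536,0.6124,-0.7071)
R[2][1] = -0.7071

-0.707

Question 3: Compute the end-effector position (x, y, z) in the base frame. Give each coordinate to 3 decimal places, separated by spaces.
after link 1: o_1 = (0.0000, -2.0000, 1.0000)
after link 2: o_2 = (-1.5000, 0.5981, 3.0000)
after link 3: o_3 = (-7.4641, 2.9282, 3.0000)
after link 4: o_4 = (-9.1962, 1.9282, 3.0000)
after link 5: o_5 = (-13.5620, 3.4901, 6.5355)

-13.562 3.490 6.536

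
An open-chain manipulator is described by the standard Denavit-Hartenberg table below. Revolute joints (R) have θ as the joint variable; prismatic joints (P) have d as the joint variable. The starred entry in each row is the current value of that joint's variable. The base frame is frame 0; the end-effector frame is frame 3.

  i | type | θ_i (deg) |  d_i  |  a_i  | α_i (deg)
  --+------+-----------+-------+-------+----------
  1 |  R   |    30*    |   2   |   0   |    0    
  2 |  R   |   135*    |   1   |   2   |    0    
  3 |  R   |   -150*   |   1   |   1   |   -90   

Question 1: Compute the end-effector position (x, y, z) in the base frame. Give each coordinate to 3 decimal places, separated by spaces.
after link 1: o_1 = (0.0000, 0.0000, 2.0000)
after link 2: o_2 = (-1.9319, 0.5176, 3.0000)
after link 3: o_3 = (-0.9659, 0.7765, 4.0000)

-0.966 0.776 4.000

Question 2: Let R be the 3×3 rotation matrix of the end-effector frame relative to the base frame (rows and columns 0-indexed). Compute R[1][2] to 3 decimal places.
0.966

End-effector z-axis (col 2 of R) = (-0.2588,0.9659,0.0000)
R[1][2] = 0.9659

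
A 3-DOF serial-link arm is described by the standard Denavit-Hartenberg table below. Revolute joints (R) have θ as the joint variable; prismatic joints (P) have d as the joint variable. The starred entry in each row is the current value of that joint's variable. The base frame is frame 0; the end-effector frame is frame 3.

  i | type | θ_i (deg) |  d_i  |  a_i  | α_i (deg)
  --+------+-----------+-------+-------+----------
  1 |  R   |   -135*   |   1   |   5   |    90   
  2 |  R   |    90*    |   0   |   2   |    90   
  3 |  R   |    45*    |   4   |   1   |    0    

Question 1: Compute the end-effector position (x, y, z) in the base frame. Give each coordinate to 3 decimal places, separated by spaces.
after link 1: o_1 = (-3.5355, -3.5355, 1.0000)
after link 2: o_2 = (-3.5355, -3.5355, 3.0000)
after link 3: o_3 = (-6.8640, -5.8640, 3.7071)

-6.864 -5.864 3.707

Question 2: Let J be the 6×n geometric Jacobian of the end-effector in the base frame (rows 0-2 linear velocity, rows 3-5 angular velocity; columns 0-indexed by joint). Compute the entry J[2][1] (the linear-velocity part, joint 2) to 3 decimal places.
axis z_1 = (-0.7071,0.7071,0.0000); lever o_n−o_1 = (-3.3284,-2.3284,2.7071)
cross product → J_v[:, 1] = (1.9142,1.9142,4.0000)
J_ω[:, 1] = z_1
entry J[2][1] = 4.0000

4.000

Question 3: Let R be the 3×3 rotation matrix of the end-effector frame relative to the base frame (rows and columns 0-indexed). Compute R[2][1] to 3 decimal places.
-0.707

End-effector y-axis (col 1 of R) = (-0.5000,0.5000,-0.7071)
R[2][1] = -0.7071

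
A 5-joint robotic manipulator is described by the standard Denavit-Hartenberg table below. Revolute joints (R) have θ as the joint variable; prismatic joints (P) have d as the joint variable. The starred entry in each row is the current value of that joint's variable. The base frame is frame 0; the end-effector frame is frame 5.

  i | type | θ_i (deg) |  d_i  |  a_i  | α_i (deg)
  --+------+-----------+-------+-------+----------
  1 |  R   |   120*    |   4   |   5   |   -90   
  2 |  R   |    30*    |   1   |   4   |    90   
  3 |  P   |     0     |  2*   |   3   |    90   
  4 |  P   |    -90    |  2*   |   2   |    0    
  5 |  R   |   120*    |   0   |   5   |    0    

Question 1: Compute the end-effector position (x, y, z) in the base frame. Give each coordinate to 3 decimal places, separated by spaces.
-7.165 14.410 0.500

after link 1: o_1 = (-2.5000, 4.3301, 4.0000)
after link 2: o_2 = (-5.0981, 6.8301, 2.0000)
after link 3: o_3 = (-6.8971, 9.9462, 2.2321)
after link 4: o_4 = (-4.6651, 10.0801, 0.5000)
after link 5: o_5 = (-7.1651, 14.4103, 0.5000)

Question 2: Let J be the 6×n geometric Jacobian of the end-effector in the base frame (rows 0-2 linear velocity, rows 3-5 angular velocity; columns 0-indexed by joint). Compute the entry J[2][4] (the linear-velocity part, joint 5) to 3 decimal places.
axis z_4 = (0.8660,0.5000,0.0000); lever o_n−o_4 = (-2.5000,4.3301,-0.0000)
cross product → J_v[:, 4] = (-0.0000,0.0000,5.0000)
J_ω[:, 4] = z_4
entry J[2][4] = 5.0000

5.000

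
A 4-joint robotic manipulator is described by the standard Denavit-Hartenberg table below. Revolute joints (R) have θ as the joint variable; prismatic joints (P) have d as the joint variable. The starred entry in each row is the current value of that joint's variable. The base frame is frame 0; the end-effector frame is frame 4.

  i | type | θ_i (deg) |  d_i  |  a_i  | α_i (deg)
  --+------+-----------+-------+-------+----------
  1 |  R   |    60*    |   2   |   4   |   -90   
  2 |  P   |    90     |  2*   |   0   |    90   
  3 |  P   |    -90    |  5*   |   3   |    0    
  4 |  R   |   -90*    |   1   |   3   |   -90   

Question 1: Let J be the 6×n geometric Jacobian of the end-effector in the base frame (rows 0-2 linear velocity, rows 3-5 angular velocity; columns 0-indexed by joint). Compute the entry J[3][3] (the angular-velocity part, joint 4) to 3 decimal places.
axis z_3 = (0.5000,0.8660,0.0000); lever o_n−o_3 = (0.5000,0.8660,3.0000)
cross product → J_v[:, 3] = (2.5981,-1.5000,-0.0000)
J_ω[:, 3] = z_3
entry J[3][3] = 0.5000

0.500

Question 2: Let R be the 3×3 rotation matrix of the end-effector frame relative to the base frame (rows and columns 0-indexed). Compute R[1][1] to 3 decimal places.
End-effector y-axis (col 1 of R) = (-0.5000,-0.8660,-0.0000)
R[1][1] = -0.8660

-0.866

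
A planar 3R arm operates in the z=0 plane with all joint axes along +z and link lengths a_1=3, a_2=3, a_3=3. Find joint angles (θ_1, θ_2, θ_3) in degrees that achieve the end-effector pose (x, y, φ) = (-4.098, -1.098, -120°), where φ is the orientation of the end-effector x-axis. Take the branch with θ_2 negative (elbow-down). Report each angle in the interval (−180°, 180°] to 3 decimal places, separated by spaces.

-150.002 -120.001 150.002

wrist centre = target − a_3·(cos φ, sin φ) = (-2.5980, 1.5001)
cos θ_2 = (8.9998−3²−3²)/(2·3·3) = -0.5000; θ_2 = -120.0006° (elbow-down)
β = atan2(1.5001,-2.5980) = 149.9980°; ψ = atan2(-2.5981,1.5000) = -60.0003°
θ_1 = β − ψ = 209.9983°
θ_3 = φ − θ_1 − θ_2 = 150.0023° (wrapped to (-180°,180°])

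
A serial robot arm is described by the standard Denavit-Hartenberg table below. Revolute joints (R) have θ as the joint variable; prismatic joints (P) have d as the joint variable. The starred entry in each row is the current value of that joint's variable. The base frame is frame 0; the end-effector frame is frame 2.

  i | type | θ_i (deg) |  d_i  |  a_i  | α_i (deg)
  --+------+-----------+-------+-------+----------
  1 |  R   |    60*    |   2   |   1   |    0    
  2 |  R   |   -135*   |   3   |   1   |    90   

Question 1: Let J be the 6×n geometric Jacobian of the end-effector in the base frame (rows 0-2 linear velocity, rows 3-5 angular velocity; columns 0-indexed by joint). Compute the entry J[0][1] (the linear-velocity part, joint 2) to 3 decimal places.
0.966

axis z_1 = (0.0000,0.0000,1.0000); lever o_n−o_1 = (0.2588,-0.9659,3.0000)
cross product → J_v[:, 1] = (0.9659,0.2588,-0.0000)
J_ω[:, 1] = z_1
entry J[0][1] = 0.9659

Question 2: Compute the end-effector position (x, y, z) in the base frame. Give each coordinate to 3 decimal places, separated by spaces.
after link 1: o_1 = (0.5000, 0.8660, 2.0000)
after link 2: o_2 = (0.7588, -0.0999, 5.0000)

0.759 -0.100 5.000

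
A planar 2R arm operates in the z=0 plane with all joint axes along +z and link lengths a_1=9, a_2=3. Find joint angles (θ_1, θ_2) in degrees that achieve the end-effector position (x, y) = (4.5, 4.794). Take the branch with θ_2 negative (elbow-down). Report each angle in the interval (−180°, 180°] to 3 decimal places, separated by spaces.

59.997 -150.005

cos θ_2 = (43.2324−9²−3²)/(2·9·3) = -0.8661; θ_2 = -150.0047° (elbow-down)
β = atan2(4.7940,4.5000) = 46.8119°; ψ = atan2(-1.4998,6.4018) = -13.1852°
θ_1 = β − ψ = 59.9971°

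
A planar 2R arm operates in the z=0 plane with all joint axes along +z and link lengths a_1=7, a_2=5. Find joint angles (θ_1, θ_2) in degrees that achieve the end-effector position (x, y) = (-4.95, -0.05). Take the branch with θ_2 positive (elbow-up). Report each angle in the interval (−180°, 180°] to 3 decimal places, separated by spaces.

cos θ_2 = (24.5050−7²−5²)/(2·7·5) = -0.7071; θ_2 = 134.9971° (elbow-up)
β = atan2(-0.0500,-4.9500) = -179.4213°; ψ = atan2(3.5357,3.4646) = 45.5816°
θ_1 = β − ψ = -225.0029°

134.997 134.997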